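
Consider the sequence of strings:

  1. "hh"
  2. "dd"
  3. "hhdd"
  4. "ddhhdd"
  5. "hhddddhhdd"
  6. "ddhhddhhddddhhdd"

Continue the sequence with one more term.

hhddddhhddddhhddhhddddhhdd

From term 3 onward, concatenate the second-to-last term with the last: hh·dd = hhdd, dd·hhdd = ddhhdd, …
Continuing: hhddddhhdd · ddhhddhhddddhhdd gives term 7.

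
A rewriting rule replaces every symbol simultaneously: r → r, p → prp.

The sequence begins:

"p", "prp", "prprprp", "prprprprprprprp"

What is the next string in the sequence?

prprprprprprprprprprprprprprprp

φ(prprprprprprprp) expands symbol-by-symbol to prp r prp r prp r prp r prp r prp r prp r prp; joining the 15 pieces gives the next term.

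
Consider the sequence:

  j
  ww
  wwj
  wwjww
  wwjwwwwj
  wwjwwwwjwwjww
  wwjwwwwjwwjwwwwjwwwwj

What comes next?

This is a Fibonacci-style word recurrence s(k) = s(k−1)·s(k−2): e.g. ww·j = wwj.
Continuing: wwjwwwwjwwjwwwwjwwwwj · wwjwwwwjwwjww gives term 8.

wwjwwwwjwwjwwwwjwwwwjwwjwwwwjwwjww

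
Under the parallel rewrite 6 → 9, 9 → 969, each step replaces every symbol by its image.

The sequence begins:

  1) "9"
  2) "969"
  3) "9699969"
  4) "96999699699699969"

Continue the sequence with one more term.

Replace each of the 17 characters of 96999699699699969 in place — 969 9 969 969 969 9 969 969 9 969 969 9 969 969 969 9 969 — and concatenate.

96999699699699969969996996999699699699969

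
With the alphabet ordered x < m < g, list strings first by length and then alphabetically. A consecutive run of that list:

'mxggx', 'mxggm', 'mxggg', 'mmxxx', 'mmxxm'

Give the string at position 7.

Continuing the enumeration 2 steps past mmxxm: mmxxm → mmxxg → (answer).

mmxmx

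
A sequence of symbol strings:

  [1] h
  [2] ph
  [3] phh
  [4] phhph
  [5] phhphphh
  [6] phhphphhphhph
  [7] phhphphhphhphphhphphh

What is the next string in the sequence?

phhphphhphhphphhphphhphhphphhphhph

This is a Fibonacci-style word recurrence s(k) = s(k−1)·s(k−2): e.g. ph·h = phh.
Continuing: phhphphhphhphphhphphh · phhphphhphhph gives term 8.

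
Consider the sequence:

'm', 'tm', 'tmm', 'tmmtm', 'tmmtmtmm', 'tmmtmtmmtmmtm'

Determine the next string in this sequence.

tmmtmtmmtmmtmtmmtmtmm

Each term (from the third on) is the previous term followed by the one before it: term 3 = tm·m = tmm.
Continuing: tmmtmtmmtmmtm · tmmtmtmm gives term 7.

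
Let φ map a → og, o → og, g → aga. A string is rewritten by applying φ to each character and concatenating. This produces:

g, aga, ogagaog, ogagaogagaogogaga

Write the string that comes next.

ogagaogagaogogagaogagaogogagaogagaogagaog

Replace each of the 17 characters of ogagaogagaogogaga in place — og aga og aga og og aga og aga og og aga og aga og aga og — and concatenate.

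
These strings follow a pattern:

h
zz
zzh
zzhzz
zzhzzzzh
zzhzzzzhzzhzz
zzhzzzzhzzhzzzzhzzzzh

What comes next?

From term 3 onward, concatenate the last term with the second-to-last: zz·h = zzh, zzh·zz = zzhzz, …
The next term joins zzhzzzzhzzhzzzzhzzzzh and zzhzzzzhzzhzz.

zzhzzzzhzzhzzzzhzzzzhzzhzzzzhzzhzz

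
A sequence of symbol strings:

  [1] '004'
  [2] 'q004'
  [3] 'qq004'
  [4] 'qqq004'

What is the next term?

Every step adds q at the front: s(k+1) = q·s(k).
So the next term is q·qqq004.

qqqq004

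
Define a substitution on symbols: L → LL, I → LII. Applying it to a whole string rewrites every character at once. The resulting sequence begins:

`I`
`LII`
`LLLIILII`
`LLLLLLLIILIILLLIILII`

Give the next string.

φ(LLLLLLLIILIILLLIILII) expands symbol-by-symbol to LL LL LL LL LL LL LL LII LII LL LII LII LL LL LL LII LII LL LII LII; joining the 20 pieces gives the next term.

LLLLLLLLLLLLLLLIILIILLLIILIILLLLLLLIILIILLLIILII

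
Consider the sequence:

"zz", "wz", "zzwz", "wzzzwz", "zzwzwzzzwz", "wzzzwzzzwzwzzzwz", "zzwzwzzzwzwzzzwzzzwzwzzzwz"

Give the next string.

Each term (from the third on) is the two preceding terms concatenated in order: term 3 = zz·wz = zzwz.
So term 8 is wzzzwzzzwzwzzzwz·zzwzwzzzwzwzzzwzzzwzwzzzwz.

wzzzwzzzwzwzzzwzzzwzwzzzwzwzzzwzzzwzwzzzwz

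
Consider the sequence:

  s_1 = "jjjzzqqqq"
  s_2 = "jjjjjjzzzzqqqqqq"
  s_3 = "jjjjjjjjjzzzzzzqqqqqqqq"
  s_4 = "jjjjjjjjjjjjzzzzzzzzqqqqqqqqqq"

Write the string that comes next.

jjjjjjjjjjjjjjjzzzzzzzzzzqqqqqqqqqqqq

The n-th term is 3n j's then 2n z's then 2n+2 q's (n = 1, 2, …).
At n = 5 the blocks have lengths 15, 10, 12.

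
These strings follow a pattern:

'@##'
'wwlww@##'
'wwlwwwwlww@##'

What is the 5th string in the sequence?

Each term is the previous one with wwlww prepended.
From wwlwwwwlww@##, 2 further steps: wwlwwwwlww@## → wwlwwwwlwwwwlww@## → (answer).

wwlwwwwlwwwwlwwwwlww@##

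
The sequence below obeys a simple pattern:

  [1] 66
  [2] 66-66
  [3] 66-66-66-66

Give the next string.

66-66-66-66-66-66-66-66

Every step duplicates the string with '-' between the halves.
So the next term is two copies of 66-66-66-66 with '-' between the halves.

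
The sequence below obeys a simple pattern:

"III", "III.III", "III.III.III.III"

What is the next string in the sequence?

III.III.III.III.III.III.III.III

Each string is two copies of the previous one joined by '.'.
One more doubling of III.III.III.III gives the answer.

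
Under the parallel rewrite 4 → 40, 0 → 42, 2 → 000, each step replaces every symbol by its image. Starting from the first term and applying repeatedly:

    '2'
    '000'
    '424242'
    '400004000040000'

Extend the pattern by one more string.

φ(400004000040000) expands symbol-by-symbol to 40 42 42 42 42 40 42 42 42 42 40 42 42 42 42; joining the 15 pieces gives the next term.

404242424240424242424042424242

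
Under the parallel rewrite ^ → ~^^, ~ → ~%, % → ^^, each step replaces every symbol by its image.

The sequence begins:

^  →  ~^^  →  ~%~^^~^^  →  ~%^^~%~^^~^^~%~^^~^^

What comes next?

~%^^~^^~^^~%^^~%~^^~^^~%~^^~^^~%^^~%~^^~^^~%~^^~^^

Applying the rule to each of the 20 symbols of ~%^^~%~^^~^^~%~^^~^^ gives the pieces ~% ^^ ~^^ ~^^ ~% ^^ ~% ~^^ ~^^ ~% ~^^ ~^^ ~% ^^ ~% ~^^ ~^^ ~% ~^^ ~^^, which concatenate to the answer.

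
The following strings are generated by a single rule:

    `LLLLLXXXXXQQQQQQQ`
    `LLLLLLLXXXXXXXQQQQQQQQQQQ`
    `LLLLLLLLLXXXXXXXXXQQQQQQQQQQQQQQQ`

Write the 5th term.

LLLLLLLLLLLLLXXXXXXXXXXXXXQQQQQQQQQQQQQQQQQQQQQQQ

Reading off run lengths: L runs 5, 7, 9; X runs 5, 7, 9; Q runs 7, 11, 15 — each is linear in n, where the shown terms are n = 2, 3, 4.
For term 5, n = 6, so the run lengths are 13, 13, 23.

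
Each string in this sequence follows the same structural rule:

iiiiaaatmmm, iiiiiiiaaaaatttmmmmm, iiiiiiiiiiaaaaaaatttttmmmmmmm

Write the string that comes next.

Each string has the form i^{3n+1} a^{2n+1} t^{2n-1} m^{2n+1} (n = 1, 2, …).
Setting n = 4 gives 13, 9, 7, 9 characters in each block.

iiiiiiiiiiiiiaaaaaaaaatttttttmmmmmmmmm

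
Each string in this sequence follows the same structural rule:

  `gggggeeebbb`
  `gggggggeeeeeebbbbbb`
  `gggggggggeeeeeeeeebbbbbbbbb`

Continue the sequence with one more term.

Reading off run lengths: g runs 5, 7, 9; e runs 3, 6, 9; b runs 3, 6, 9 — each is linear in n (n = 1, 2, …).
For the next term, n = 4, so the run lengths are 11, 12, 12.

gggggggggggeeeeeeeeeeeebbbbbbbbbbbb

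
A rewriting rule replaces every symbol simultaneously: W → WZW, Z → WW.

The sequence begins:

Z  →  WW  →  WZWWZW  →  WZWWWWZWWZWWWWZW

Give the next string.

Rewriting the 16 symbols of WZWWWWZWWZWWWWZW one by one yields WZW WW WZW WZW WZW WZW WW WZW WZW WW WZW WZW WZW WZW WW WZW; concatenated:

WZWWWWZWWZWWZWWZWWWWZWWZWWWWZWWZWWZWWZWWWWZW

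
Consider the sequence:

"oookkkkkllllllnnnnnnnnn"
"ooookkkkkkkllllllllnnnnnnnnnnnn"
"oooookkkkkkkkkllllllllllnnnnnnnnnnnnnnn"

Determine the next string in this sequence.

ooooookkkkkkkkkkkllllllllllllnnnnnnnnnnnnnnnnnn

Term n consists of n o's, followed by 2n-1 k's, followed by 2n l's, followed by 3n n's, where the shown terms are n = 3, 4, 5.
Setting n = 6 gives 6, 11, 12, 18 characters in each block.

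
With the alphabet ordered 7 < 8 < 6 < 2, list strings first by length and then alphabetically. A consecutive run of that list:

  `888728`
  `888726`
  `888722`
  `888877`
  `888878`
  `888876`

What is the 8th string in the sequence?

Continuing the enumeration 2 steps past 888876: 888876 → 888872 → (answer).

888887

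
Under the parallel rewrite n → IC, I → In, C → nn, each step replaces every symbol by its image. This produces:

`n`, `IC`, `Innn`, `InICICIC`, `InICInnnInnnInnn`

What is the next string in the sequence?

Rewriting the 16 symbols of InICInnnInnnInnn one by one yields In IC In nn In IC IC IC In IC IC IC In IC IC IC; concatenated:

InICInnnInICICICInICICICInICICIC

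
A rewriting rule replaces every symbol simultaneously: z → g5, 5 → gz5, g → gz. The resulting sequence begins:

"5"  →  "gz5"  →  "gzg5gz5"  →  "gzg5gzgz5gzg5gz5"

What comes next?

gzg5gzgz5gzg5gzg5gz5gzg5gzgz5gzg5gz5

φ(gzg5gzgz5gzg5gz5) expands symbol-by-symbol to gz g5 gz gz5 gz g5 gz g5 gz5 gz g5 gz gz5 gz g5 gz5; joining the 16 pieces gives the next term.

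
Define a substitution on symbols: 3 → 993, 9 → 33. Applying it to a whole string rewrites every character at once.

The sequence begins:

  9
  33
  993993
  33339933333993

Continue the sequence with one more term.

Rewriting the 14 symbols of 33339933333993 one by one yields 993 993 993 993 33 33 993 993 993 993 993 33 33 993; concatenated:

99399399399333339939939939939933333993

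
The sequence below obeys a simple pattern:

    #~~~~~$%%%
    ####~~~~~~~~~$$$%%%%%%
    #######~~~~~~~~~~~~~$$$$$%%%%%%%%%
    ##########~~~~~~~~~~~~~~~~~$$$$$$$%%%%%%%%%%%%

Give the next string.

#############~~~~~~~~~~~~~~~~~~~~~$$$$$$$$$%%%%%%%%%%%%%%%

Reading off run lengths: # runs 1, 4, 7, 10; ~ runs 5, 9, 13, 17; $ runs 1, 3, 5, 7; % runs 3, 6, 9, 12 — each is linear in n (n = 1, 2, …).
At n = 5 the blocks have lengths 13, 21, 9, 15.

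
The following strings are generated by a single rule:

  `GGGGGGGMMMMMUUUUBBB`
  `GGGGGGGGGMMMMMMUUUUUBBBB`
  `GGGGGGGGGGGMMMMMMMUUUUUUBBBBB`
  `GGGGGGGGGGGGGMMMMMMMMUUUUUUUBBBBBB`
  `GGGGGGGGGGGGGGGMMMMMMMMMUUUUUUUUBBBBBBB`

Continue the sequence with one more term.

The n-th term is 2n+1 G's then n+2 M's then n+1 U's then n B's, where the shown terms are n = 3, 4, 5, 6, 7.
Setting n = 8 gives 17, 10, 9, 8 characters in each block.

GGGGGGGGGGGGGGGGGMMMMMMMMMMUUUUUUUUUBBBBBBBB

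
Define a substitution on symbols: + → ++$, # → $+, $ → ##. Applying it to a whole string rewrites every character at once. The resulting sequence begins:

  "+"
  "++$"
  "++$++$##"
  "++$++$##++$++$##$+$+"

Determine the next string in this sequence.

++$++$##++$++$##$+$+++$++$##++$++$##$+$+##++$##++$

Applying the rule to each of the 20 symbols of ++$++$##++$++$##$+$+ gives the pieces ++$ ++$ ## ++$ ++$ ## $+ $+ ++$ ++$ ## ++$ ++$ ## $+ $+ ## ++$ ## ++$, which concatenate to the answer.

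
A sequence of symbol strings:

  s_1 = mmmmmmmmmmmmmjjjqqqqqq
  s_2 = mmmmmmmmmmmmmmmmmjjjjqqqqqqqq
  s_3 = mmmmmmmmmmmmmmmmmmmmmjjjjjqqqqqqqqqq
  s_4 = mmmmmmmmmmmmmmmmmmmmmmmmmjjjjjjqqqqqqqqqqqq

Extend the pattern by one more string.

mmmmmmmmmmmmmmmmmmmmmmmmmmmmmjjjjjjjqqqqqqqqqqqqqq

Each string has the form m^{4n+1} j^{n} q^{2n}, where the shown terms are n = 3, 4, 5, 6.
Setting n = 7 gives 29, 7, 14 characters in each block.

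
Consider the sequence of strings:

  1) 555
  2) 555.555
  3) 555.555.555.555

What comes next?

Every step duplicates the string with '.' between the halves.
One more doubling of 555.555.555.555 gives the answer.

555.555.555.555.555.555.555.555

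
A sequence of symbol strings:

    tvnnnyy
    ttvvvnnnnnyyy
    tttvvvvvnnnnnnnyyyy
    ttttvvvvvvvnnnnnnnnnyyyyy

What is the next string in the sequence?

Term n consists of n t's, followed by 2n-1 v's, followed by 2n+1 n's, followed by n+1 y's (n = 1, 2, …).
Setting n = 5 gives 5, 9, 11, 6 characters in each block.

tttttvvvvvvvvvnnnnnnnnnnnyyyyyy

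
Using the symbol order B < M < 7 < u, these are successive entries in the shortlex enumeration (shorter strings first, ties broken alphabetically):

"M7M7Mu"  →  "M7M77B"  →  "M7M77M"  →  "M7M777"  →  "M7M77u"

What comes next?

Treat M7M77u as a base-4 numeral over the given alphabet and add one, carrying through any trailing u's.

M7M7uB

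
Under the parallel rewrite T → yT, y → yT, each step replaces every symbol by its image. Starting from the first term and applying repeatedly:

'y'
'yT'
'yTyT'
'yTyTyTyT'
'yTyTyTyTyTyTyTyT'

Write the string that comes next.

yTyTyTyTyTyTyTyTyTyTyTyTyTyTyTyT

Applying the rule to each of the 16 symbols of yTyTyTyTyTyTyTyT gives the pieces yT yT yT yT yT yT yT yT yT yT yT yT yT yT yT yT, which concatenate to the answer.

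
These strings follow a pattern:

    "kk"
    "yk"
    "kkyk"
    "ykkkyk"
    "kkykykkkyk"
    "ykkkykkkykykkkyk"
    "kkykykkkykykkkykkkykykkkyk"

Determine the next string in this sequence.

ykkkykkkykykkkykkkykykkkykykkkykkkykykkkyk

Each term (from the third on) is the two preceding terms concatenated in order: term 3 = kk·yk = kkyk.
The next term joins ykkkykkkykykkkyk and kkykykkkykykkkykkkykykkkyk.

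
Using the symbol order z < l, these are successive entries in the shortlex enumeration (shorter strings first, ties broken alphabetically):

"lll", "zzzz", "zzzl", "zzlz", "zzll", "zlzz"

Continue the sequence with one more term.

zlzl

Treat zlzz as a base-2 numeral over the given alphabet and add one, carrying through any trailing l's.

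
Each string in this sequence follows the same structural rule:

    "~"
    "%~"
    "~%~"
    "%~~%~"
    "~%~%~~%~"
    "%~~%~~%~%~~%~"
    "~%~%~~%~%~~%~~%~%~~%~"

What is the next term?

%~~%~~%~%~~%~~%~%~~%~%~~%~~%~%~~%~

From term 3 onward, concatenate the second-to-last term with the last: ~·%~ = ~%~, %~·~%~ = %~~%~, …
So term 8 is %~~%~~%~%~~%~·~%~%~~%~%~~%~~%~%~~%~.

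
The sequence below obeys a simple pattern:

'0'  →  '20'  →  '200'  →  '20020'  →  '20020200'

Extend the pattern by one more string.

From term 3 onward, concatenate the last term with the second-to-last: 20·0 = 200, 200·20 = 20020, …
The next term joins 20020200 and 20020.

2002020020020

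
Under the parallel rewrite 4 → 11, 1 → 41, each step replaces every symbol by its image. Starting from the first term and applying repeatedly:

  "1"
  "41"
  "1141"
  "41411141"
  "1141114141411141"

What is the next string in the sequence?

Replace each of the 16 characters of 1141114141411141 in place — 41 41 11 41 41 41 11 41 11 41 11 41 41 41 11 41 — and concatenate.

41411141414111411141114141411141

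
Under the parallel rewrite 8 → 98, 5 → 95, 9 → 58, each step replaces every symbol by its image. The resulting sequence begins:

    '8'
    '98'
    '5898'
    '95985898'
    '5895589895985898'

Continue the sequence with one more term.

Applying the rule to each of the 16 symbols of 5895589895985898 gives the pieces 95 98 58 95 95 98 58 98 58 95 58 98 95 98 58 98, which concatenate to the answer.

95985895959858985895589895985898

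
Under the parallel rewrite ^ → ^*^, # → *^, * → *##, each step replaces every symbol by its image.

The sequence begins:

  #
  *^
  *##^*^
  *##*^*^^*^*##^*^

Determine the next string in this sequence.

Replace each of the 16 characters of *##*^*^^*^*##^*^ in place — *## *^ *^ *## ^*^ *## ^*^ ^*^ *## ^*^ *## *^ *^ ^*^ *## ^*^ — and concatenate.

*##*^*^*##^*^*##^*^^*^*##^*^*##*^*^^*^*##^*^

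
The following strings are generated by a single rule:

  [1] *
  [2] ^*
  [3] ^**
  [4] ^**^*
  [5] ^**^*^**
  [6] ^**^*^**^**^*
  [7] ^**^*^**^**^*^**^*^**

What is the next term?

^**^*^**^**^*^**^*^**^**^*^**^**^*

This is a Fibonacci-style word recurrence s(k) = s(k−1)·s(k−2): e.g. ^*·* = ^**.
The next term joins ^**^*^**^**^*^**^*^** and ^**^*^**^**^*.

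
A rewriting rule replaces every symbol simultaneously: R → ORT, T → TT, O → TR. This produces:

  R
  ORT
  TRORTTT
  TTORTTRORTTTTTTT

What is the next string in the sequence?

Replace each of the 16 characters of TTORTTRORTTTTTTT in place — TT TT TR ORT TT TT ORT TR ORT TT TT TT TT TT TT TT — and concatenate.

TTTTTRORTTTTTORTTRORTTTTTTTTTTTTTTT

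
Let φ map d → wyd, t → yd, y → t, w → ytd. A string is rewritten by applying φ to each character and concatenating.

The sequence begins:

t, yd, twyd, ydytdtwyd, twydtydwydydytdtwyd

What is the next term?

Applying the rule to each of the 19 symbols of twydtydwydydytdtwyd gives the pieces yd ytd t wyd yd t wyd ytd t wyd t wyd t yd wyd yd ytd t wyd, which concatenate to the answer.

ydytdtwydydtwydytdtwydtwydtydwydydytdtwyd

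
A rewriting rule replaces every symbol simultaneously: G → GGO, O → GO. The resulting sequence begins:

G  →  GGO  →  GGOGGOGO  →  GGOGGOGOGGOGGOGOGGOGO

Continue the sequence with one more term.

GGOGGOGOGGOGGOGOGGOGOGGOGGOGOGGOGGOGOGGOGOGGOGGOGOGGOGO

Replace each of the 21 characters of GGOGGOGOGGOGGOGOGGOGO in place — GGO GGO GO GGO GGO GO GGO GO GGO GGO GO GGO GGO GO GGO GO GGO GGO GO GGO GO — and concatenate.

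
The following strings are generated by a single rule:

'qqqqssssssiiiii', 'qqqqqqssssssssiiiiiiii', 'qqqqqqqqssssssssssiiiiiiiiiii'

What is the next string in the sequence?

qqqqqqqqqqssssssssssssiiiiiiiiiiiiii

Term n consists of 2n q's, followed by 2n+2 s's, followed by 3n-1 i's, where the shown terms are n = 2, 3, 4.
For the next term, n = 5, so the run lengths are 10, 12, 14.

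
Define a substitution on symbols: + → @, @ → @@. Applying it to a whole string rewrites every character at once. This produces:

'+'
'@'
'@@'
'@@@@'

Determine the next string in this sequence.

Rewriting each symbol of @@@@: @→@@, @→@@, @→@@, @→@@, which concatenates to @@ @@ @@ @@.

@@@@@@@@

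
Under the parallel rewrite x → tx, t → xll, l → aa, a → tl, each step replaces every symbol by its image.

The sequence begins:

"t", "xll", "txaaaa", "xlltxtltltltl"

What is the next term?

Rewriting the 13 symbols of xlltxtltltltl one by one yields tx aa aa xll tx xll aa xll aa xll aa xll aa; concatenated:

txaaaaxlltxxllaaxllaaxllaaxllaa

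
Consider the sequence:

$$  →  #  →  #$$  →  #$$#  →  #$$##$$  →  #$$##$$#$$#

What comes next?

This is a Fibonacci-style word recurrence s(k) = s(k−1)·s(k−2): e.g. #·$$ = #$$.
The next term joins #$$##$$#$$# and #$$##$$.

#$$##$$#$$##$$##$$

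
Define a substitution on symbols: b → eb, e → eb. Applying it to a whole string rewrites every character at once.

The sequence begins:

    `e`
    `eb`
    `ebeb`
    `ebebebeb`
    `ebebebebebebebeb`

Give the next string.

φ(ebebebebebebebeb) expands symbol-by-symbol to eb eb eb eb eb eb eb eb eb eb eb eb eb eb eb eb; joining the 16 pieces gives the next term.

ebebebebebebebebebebebebebebebeb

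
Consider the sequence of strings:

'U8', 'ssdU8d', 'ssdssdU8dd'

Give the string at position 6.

ssdssdssdssdssdU8ddddd

s(k+1) = ssd·s(k)·d, so each term gains ssd as a prefix and d as a suffix.
From ssdssdU8dd, 3 further steps: ssdssdU8dd → ssdssdssdU8ddd → ssdssdssdssdU8dddd → (answer).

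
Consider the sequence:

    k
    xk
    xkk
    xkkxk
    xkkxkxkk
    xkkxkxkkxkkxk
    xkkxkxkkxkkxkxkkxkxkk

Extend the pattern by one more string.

xkkxkxkkxkkxkxkkxkxkkxkkxkxkkxkkxk

From term 3 onward, concatenate the last term with the second-to-last: xk·k = xkk, xkk·xk = xkkxk, …
Continuing: xkkxkxkkxkkxkxkkxkxkk · xkkxkxkkxkkxk gives term 8.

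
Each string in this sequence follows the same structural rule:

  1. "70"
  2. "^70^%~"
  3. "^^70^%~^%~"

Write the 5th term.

Each term wraps the previous one in ^ on the left and ^%~ on the right.
From ^^70^%~^%~, 2 further steps: ^^70^%~^%~ → ^^^70^%~^%~^%~ → (answer).

^^^^70^%~^%~^%~^%~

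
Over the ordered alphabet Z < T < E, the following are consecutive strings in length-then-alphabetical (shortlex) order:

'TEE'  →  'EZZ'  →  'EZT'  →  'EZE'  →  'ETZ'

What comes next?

The successor of ETZ increments the rightmost position that isn't already E and resets every position after it to Z.

ETT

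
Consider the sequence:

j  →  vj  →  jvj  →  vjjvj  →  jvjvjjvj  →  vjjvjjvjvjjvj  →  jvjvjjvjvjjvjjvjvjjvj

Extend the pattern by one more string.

vjjvjjvjvjjvjjvjvjjvjvjjvjjvjvjjvj

Each term (from the third on) is the two preceding terms concatenated in order: term 3 = j·vj = jvj.
So term 8 is vjjvjjvjvjjvj·jvjvjjvjvjjvjjvjvjjvj.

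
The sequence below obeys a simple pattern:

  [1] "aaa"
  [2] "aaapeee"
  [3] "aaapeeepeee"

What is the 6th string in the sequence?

Every step adds peee to the end: s(k+1) = s(k)·peee.
From aaapeeepeee, 3 further steps: aaapeeepeee → aaapeeepeeepeee → aaapeeepeeepeeepeee → (answer).

aaapeeepeeepeeepeeepeee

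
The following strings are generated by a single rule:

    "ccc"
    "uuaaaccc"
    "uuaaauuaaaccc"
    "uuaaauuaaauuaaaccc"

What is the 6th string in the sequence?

Each term is the previous one with uuaaa prepended.
From uuaaauuaaauuaaaccc, 2 further steps: uuaaauuaaauuaaaccc → uuaaauuaaauuaaauuaaaccc → (answer).

uuaaauuaaauuaaauuaaauuaaaccc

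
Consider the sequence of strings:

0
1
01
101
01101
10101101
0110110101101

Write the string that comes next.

Each term (from the third on) is the two preceding terms concatenated in order: term 3 = 0·1 = 01.
So term 8 is 10101101·0110110101101.

101011010110110101101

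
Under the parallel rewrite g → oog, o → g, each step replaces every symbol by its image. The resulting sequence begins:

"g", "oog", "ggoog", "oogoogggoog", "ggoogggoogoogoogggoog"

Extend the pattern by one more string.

Applying the rule to each of the 21 symbols of ggoogggoogoogoogggoog gives the pieces oog oog g g oog oog oog g g oog g g oog g g oog oog oog g g oog, which concatenate to the answer.

oogoogggoogoogoogggoogggoogggoogoogoogggoog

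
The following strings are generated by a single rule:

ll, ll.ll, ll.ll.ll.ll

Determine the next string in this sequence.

Each string is two copies of the previous one joined by '.'.
So the next term is two copies of ll.ll.ll.ll with '.' between the halves.

ll.ll.ll.ll.ll.ll.ll.ll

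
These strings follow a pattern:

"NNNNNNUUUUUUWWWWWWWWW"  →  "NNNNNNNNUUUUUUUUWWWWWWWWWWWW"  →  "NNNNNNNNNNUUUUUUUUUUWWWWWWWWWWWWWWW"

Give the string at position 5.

NNNNNNNNNNNNNNUUUUUUUUUUUUUUWWWWWWWWWWWWWWWWWWWWW

Reading off run lengths: N runs 6, 8, 10; U runs 6, 8, 10; W runs 9, 12, 15 — each is linear in n, where the shown terms are n = 2, 3, 4.
At n = 6 the blocks have lengths 14, 14, 21.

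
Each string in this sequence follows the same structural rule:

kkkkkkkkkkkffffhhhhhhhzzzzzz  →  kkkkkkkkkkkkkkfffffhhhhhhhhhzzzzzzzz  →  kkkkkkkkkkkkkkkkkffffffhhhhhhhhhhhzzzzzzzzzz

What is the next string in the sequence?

kkkkkkkkkkkkkkkkkkkkfffffffhhhhhhhhhhhhhzzzzzzzzzzzz

Term n consists of 3n+2 k's, followed by n+1 f's, followed by 2n+1 h's, followed by 2n z's, where the shown terms are n = 3, 4, 5.
Setting n = 6 gives 20, 7, 13, 12 characters in each block.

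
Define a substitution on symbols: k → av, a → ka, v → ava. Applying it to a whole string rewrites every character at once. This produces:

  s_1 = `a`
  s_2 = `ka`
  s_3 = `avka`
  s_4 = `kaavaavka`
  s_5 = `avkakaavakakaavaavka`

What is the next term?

kaavaavkaavkakaavakaavkaavkakaavakakaavaavka

Replace each of the 20 characters of avkakaavakakaavaavka in place — ka ava av ka av ka ka ava ka av ka av ka ka ava ka ka ava av ka — and concatenate.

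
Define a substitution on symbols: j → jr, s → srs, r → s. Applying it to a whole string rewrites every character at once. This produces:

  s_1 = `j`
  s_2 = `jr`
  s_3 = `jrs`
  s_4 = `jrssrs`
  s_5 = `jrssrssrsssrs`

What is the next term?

Rewriting the 13 symbols of jrssrssrsssrs one by one yields jr s srs srs s srs srs s srs srs srs s srs; concatenated:

jrssrssrsssrssrsssrssrssrsssrs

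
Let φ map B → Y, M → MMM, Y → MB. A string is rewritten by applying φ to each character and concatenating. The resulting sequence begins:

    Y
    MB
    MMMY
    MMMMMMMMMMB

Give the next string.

Apply φ to MMMMMMMMMMB symbol by symbol: M→MMM, M→MMM, M→MMM, M→MMM, M→MMM, M→MMM, M→MMM, M→MMM, M→MMM, M→MMM, B→Y; joined: MMM MMM MMM MMM MMM MMM MMM MMM MMM MMM Y.

MMMMMMMMMMMMMMMMMMMMMMMMMMMMMMY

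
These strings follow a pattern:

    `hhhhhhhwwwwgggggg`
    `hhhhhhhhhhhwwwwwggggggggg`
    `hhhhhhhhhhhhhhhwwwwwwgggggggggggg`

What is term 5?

Each string has the form h^{4n+3} w^{n+3} g^{3n+3} (n = 1, 2, …).
For term 5, n = 5, so the run lengths are 23, 8, 18.

hhhhhhhhhhhhhhhhhhhhhhhwwwwwwwwgggggggggggggggggg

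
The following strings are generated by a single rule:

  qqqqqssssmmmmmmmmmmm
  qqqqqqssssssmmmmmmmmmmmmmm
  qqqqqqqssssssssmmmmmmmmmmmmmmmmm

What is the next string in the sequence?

qqqqqqqqssssssssssmmmmmmmmmmmmmmmmmmmm

Term n consists of n+2 q's, followed by 2n-2 s's, followed by 3n+2 m's, where the shown terms are n = 3, 4, 5.
For the next term, n = 6, so the run lengths are 8, 10, 20.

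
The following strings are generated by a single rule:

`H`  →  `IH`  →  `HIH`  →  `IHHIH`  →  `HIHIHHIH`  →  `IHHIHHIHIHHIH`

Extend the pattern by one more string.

HIHIHHIHIHHIHHIHIHHIH

This is a Fibonacci-style word recurrence s(k) = s(k−2)·s(k−1): e.g. H·IH = HIH.
The next term joins HIHIHHIH and IHHIHHIHIHHIH.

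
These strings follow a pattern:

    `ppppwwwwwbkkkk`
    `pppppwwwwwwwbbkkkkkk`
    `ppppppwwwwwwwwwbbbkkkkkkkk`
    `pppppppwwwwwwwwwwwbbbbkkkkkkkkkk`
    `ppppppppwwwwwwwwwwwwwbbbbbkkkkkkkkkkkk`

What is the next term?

pppppppppwwwwwwwwwwwwwwwbbbbbbkkkkkkkkkkkkkk

Term n consists of n+2 p's, followed by 2n+1 w's, followed by n-1 b's, followed by 2n k's, where the shown terms are n = 2, 3, 4, 5, 6.
For the next term, n = 7, so the run lengths are 9, 15, 6, 14.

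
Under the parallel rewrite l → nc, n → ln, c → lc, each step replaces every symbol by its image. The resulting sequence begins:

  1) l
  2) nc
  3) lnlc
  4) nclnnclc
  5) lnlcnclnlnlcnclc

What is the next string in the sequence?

Replace each of the 16 characters of lnlcnclnlnlcnclc in place — nc ln nc lc ln lc nc ln nc ln nc lc ln lc nc lc — and concatenate.

nclnnclclnlcnclnnclnnclclnlcnclc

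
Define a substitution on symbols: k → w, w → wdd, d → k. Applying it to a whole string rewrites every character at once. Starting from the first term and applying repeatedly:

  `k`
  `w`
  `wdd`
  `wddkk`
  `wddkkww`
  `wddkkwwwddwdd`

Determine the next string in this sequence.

Rewriting the 13 symbols of wddkkwwwddwdd one by one yields wdd k k w w wdd wdd wdd k k wdd k k; concatenated:

wddkkwwwddwddwddkkwddkk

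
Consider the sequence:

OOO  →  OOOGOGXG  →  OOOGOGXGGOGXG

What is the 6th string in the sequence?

Each term is the previous one with GOGXG appended.
From OOOGOGXGGOGXG, 3 further steps: OOOGOGXGGOGXG → OOOGOGXGGOGXGGOGXG → OOOGOGXGGOGXGGOGXGGOGXG → (answer).

OOOGOGXGGOGXGGOGXGGOGXGGOGXG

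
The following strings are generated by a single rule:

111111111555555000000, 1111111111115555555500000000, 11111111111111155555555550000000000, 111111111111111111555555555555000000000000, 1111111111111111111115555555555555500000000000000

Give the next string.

11111111111111111111111155555555555555550000000000000000

Reading off run lengths: 1 runs 9, 12, 15, 18, 21; 5 runs 6, 8, 10, 12, 14; 0 runs 6, 8, 10, 12, 14 — each is linear in n, where the shown terms are n = 3, 4, 5, 6, 7.
Setting n = 8 gives 24, 16, 16 characters in each block.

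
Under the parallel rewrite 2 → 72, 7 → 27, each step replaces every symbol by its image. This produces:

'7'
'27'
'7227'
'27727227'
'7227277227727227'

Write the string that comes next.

φ(7227277227727227) expands symbol-by-symbol to 27 72 72 27 72 27 27 72 72 27 27 72 27 72 72 27; joining the 16 pieces gives the next term.

27727227722727727227277227727227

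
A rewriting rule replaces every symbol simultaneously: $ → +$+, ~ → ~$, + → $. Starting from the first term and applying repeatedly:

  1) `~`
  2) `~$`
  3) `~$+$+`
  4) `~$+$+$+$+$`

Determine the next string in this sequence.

~$+$+$+$+$+$+$+$+$+$+

Apply φ to ~$+$+$+$+$ symbol by symbol: ~→~$, $→+$+, +→$, $→+$+, +→$, $→+$+, +→$, $→+$+, +→$, $→+$+; joined: ~$ +$+ $ +$+ $ +$+ $ +$+ $ +$+.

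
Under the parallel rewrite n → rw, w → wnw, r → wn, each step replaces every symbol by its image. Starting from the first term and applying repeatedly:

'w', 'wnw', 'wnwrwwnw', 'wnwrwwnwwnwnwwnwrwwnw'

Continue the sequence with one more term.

wnwrwwnwwnwnwwnwrwwnwwnwrwwnwrwwnwwnwrwwnwwnwnwwnwrwwnw

φ(wnwrwwnwwnwnwwnwrwwnw) expands symbol-by-symbol to wnw rw wnw wn wnw wnw rw wnw wnw rw wnw rw wnw wnw rw wnw wn wnw wnw rw wnw; joining the 21 pieces gives the next term.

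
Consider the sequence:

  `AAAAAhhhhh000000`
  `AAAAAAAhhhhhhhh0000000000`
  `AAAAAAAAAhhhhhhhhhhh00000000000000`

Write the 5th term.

AAAAAAAAAAAAAhhhhhhhhhhhhhhhhh0000000000000000000000

The n-th term is 2n+1 A's then 3n-1 h's then 4n-2 0's, where the shown terms are n = 2, 3, 4.
For term 5, n = 6, so the run lengths are 13, 17, 22.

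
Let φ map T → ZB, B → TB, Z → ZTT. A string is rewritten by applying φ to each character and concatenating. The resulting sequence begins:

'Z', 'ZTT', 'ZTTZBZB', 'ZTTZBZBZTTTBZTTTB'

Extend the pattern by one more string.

Replace each of the 17 characters of ZTTZBZBZTTTBZTTTB in place — ZTT ZB ZB ZTT TB ZTT TB ZTT ZB ZB ZB TB ZTT ZB ZB ZB TB — and concatenate.

ZTTZBZBZTTTBZTTTBZTTZBZBZBTBZTTZBZBZBTB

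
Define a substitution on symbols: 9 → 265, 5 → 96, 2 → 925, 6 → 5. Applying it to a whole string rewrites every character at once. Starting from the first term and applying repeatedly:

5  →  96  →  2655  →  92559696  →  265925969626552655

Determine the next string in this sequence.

92559626592596265526559255969692559696

φ(265925969626552655) expands symbol-by-symbol to 925 5 96 265 925 96 265 5 265 5 925 5 96 96 925 5 96 96; joining the 18 pieces gives the next term.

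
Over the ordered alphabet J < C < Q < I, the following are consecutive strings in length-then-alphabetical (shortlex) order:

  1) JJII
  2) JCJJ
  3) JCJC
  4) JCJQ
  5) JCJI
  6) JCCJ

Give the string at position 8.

Stepping forward 2 times from JCCJ: JCCJ → JCCC, then the target.

JCCQ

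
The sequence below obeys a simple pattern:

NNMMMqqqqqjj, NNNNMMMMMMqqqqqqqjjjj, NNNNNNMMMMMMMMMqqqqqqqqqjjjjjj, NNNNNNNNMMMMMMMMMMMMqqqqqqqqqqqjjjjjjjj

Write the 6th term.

NNNNNNNNNNNNMMMMMMMMMMMMMMMMMMqqqqqqqqqqqqqqqjjjjjjjjjjjj

Term n consists of 2n N's, followed by 3n M's, followed by 2n+3 q's, followed by 2n j's (n = 1, 2, …).
Setting n = 6 gives 12, 18, 15, 12 characters in each block.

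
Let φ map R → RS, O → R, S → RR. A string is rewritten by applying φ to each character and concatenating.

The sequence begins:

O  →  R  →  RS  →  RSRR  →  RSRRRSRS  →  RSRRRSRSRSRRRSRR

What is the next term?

Rewriting the 16 symbols of RSRRRSRSRSRRRSRR one by one yields RS RR RS RS RS RR RS RR RS RR RS RS RS RR RS RS; concatenated:

RSRRRSRSRSRRRSRRRSRRRSRSRSRRRSRS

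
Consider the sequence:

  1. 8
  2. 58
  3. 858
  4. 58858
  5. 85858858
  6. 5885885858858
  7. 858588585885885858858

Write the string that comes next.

5885885858858858588585885885858858

From term 3 onward, concatenate the second-to-last term with the last: 8·58 = 858, 58·858 = 58858, …
So term 8 is 5885885858858·858588585885885858858.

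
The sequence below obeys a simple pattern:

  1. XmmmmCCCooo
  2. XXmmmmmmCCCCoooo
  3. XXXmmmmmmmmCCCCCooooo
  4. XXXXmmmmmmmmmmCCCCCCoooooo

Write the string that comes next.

XXXXXmmmmmmmmmmmmCCCCCCCooooooo

The n-th term is n-1 X's then 2n m's then n+1 C's then n+1 o's, where the shown terms are n = 2, 3, 4, 5.
For the next term, n = 6, so the run lengths are 5, 12, 7, 7.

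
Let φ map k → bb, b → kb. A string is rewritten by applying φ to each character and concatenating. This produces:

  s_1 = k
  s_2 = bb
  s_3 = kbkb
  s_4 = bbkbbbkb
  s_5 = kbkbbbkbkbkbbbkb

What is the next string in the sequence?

bbkbbbkbkbkbbbkbbbkbbbkbkbkbbbkb

φ(kbkbbbkbkbkbbbkb) expands symbol-by-symbol to bb kb bb kb kb kb bb kb bb kb bb kb kb kb bb kb; joining the 16 pieces gives the next term.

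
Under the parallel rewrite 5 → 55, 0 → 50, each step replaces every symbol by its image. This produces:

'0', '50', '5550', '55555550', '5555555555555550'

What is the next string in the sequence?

55555555555555555555555555555550

Replace each of the 16 characters of 5555555555555550 in place — 55 55 55 55 55 55 55 55 55 55 55 55 55 55 55 50 — and concatenate.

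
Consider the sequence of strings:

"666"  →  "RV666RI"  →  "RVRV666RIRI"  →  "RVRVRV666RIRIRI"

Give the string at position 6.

RVRVRVRVRV666RIRIRIRIRI

Each term wraps the previous one in RV on the left and RI on the right.
From RVRVRV666RIRIRI, 2 further steps: RVRVRV666RIRIRI → RVRVRVRV666RIRIRIRI → (answer).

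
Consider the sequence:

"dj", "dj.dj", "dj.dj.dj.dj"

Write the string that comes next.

s(k+1) = s(k)·.·s(k) — each term doubles the last with '.' between the halves.
One more doubling of dj.dj.dj.dj gives the answer.

dj.dj.dj.dj.dj.dj.dj.dj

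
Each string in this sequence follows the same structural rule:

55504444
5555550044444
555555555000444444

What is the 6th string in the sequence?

The n-th term is 3n 5's then n 0's then n+3 4's (n = 1, 2, …).
For term 6, n = 6, so the run lengths are 18, 6, 9.

555555555555555555000000444444444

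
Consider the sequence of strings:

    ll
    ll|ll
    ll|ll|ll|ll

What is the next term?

Each string is two copies of the previous one joined by '|'.
One more doubling of ll|ll|ll|ll gives the answer.

ll|ll|ll|ll|ll|ll|ll|ll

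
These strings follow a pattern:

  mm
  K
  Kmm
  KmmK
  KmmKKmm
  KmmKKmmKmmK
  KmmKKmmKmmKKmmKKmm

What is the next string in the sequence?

KmmKKmmKmmKKmmKKmmKmmKKmmKmmK

Each term (from the third on) is the previous term followed by the one before it: term 3 = K·mm = Kmm.
Continuing: KmmKKmmKmmKKmmKKmm · KmmKKmmKmmK gives term 8.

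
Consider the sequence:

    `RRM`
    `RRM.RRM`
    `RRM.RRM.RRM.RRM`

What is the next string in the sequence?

Each string is two copies of the previous one joined by '.'.
Doubling RRM.RRM.RRM.RRM with '.' between the halves:

RRM.RRM.RRM.RRM.RRM.RRM.RRM.RRM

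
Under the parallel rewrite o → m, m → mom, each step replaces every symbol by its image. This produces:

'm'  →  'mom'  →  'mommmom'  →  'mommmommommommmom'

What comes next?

Replace each of the 17 characters of mommmommommommmom in place — mom m mom mom mom m mom mom m mom mom m mom mom mom m mom — and concatenate.

mommmommommommmommommmommommmommommommmom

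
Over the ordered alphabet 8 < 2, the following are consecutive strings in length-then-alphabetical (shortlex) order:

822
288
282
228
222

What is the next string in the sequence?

222 is the last string of length 3, so the next is the first of length 4: 8 repeated 4 times.

8888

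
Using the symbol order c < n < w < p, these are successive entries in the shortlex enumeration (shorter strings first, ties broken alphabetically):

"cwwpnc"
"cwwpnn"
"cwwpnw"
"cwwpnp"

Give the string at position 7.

cwwpww

Advancing 3 positions from cwwpnp through cwwpnp → cwwpwc → cwwpwn reaches term 7.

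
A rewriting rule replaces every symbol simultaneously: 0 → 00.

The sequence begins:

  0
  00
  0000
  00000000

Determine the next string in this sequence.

0000000000000000

Rewriting each symbol of 00000000: 0→00, 0→00, 0→00, 0→00, 0→00, 0→00, 0→00, 0→00, which concatenates to 00 00 00 00 00 00 00 00.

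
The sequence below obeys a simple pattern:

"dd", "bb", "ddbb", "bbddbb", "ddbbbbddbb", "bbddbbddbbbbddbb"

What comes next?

Each term (from the third on) is the two preceding terms concatenated in order: term 3 = dd·bb = ddbb.
Continuing: ddbbbbddbb · bbddbbddbbbbddbb gives term 7.

ddbbbbddbbbbddbbddbbbbddbb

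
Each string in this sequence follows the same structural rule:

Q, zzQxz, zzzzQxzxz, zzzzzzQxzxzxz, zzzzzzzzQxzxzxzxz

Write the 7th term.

zzzzzzzzzzzzQxzxzxzxzxzxz

s(k+1) = zz·s(k)·xz, so each term gains zz as a prefix and xz as a suffix.
From zzzzzzzzQxzxzxzxz, 2 further steps: zzzzzzzzQxzxzxzxz → zzzzzzzzzzQxzxzxzxzxz → (answer).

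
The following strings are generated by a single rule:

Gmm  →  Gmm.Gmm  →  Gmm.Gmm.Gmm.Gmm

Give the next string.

Each string is two copies of the previous one joined by '.'.
Doubling Gmm.Gmm.Gmm.Gmm with '.' between the halves:

Gmm.Gmm.Gmm.Gmm.Gmm.Gmm.Gmm.Gmm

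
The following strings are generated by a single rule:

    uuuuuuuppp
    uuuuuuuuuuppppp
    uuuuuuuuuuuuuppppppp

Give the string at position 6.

uuuuuuuuuuuuuuuuuuuuuuppppppppppppp

The n-th term is 3n+1 u's then 2n-1 p's, where the shown terms are n = 2, 3, 4.
Setting n = 7 gives 22, 13 characters in each block.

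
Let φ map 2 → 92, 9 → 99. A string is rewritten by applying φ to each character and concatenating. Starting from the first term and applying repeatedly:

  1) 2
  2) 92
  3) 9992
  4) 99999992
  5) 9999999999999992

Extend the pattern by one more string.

Rewriting the 16 symbols of 9999999999999992 one by one yields 99 99 99 99 99 99 99 99 99 99 99 99 99 99 99 92; concatenated:

99999999999999999999999999999992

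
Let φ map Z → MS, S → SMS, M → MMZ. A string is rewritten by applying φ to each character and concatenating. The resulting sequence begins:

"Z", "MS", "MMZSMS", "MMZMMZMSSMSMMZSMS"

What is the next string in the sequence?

φ(MMZMMZMSSMSMMZSMS) expands symbol-by-symbol to MMZ MMZ MS MMZ MMZ MS MMZ SMS SMS MMZ SMS MMZ MMZ MS SMS MMZ SMS; joining the 17 pieces gives the next term.

MMZMMZMSMMZMMZMSMMZSMSSMSMMZSMSMMZMMZMSSMSMMZSMS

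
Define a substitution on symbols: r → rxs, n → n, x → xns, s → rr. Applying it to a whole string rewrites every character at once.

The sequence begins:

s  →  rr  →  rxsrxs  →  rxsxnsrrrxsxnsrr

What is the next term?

Rewriting the 16 symbols of rxsxnsrrrxsxnsrr one by one yields rxs xns rr xns n rr rxs rxs rxs xns rr xns n rr rxs rxs; concatenated:

rxsxnsrrxnsnrrrxsrxsrxsxnsrrxnsnrrrxsrxs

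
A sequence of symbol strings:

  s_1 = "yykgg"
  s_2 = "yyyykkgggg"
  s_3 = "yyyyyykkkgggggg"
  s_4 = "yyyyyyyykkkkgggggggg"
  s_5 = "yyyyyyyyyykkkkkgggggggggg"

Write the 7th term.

The n-th term is 2n y's then n k's then 2n g's (n = 1, 2, …).
Setting n = 7 gives 14, 7, 14 characters in each block.

yyyyyyyyyyyyyykkkkkkkgggggggggggggg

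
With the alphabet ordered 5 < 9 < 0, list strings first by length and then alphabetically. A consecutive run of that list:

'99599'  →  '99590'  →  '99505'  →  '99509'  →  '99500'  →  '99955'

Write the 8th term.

99950

Advancing 2 positions from 99955 through 99955 → 99959 reaches term 8.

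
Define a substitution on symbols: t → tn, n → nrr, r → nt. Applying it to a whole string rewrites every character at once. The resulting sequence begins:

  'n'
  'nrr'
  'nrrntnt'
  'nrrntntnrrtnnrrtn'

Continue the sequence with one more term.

nrrntntnrrtnnrrtnnrrntnttnnrrnrrntnttnnrr

φ(nrrntntnrrtnnrrtn) expands symbol-by-symbol to nrr nt nt nrr tn nrr tn nrr nt nt tn nrr nrr nt nt tn nrr; joining the 17 pieces gives the next term.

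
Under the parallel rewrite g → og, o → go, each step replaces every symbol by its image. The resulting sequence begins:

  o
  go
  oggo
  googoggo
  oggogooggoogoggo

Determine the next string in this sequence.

googoggooggogoogoggogooggoogoggo

Replace each of the 16 characters of oggogooggoogoggo in place — go og og go og go go og og go go og go og og go — and concatenate.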